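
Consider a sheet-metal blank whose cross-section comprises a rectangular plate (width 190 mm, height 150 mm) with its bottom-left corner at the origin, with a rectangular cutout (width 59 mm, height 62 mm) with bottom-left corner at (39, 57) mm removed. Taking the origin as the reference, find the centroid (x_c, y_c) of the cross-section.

Part | A | x̄ᵢ | ȳᵢ | A·x̄ᵢ | A·ȳᵢ
plate | 28500.00 | 95.00 | 75.00 | 2707500.00 | 2137500.00
hole | -3658.00 | 68.50 | 88.00 | -250573.00 | -321904.00
Σ | 24842.00 |  |  | 2456927.00 | 1815596.00
x_c = 2456927.00 / 24842.00 = 98.90 mm
y_c = 1815596.00 / 24842.00 = 73.09 mm

x_c = 98.90 mm, y_c = 73.09 mm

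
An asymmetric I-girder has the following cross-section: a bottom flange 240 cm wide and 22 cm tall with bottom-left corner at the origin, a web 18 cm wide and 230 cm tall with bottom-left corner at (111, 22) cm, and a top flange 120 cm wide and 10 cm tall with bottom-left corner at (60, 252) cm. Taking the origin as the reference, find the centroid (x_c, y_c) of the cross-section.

Part | A | x̄ᵢ | ȳᵢ | A·x̄ᵢ | A·ȳᵢ
bottom flange | 5280.00 | 120.00 | 11.00 | 633600.00 | 58080.00
web | 4140.00 | 120.00 | 137.00 | 496800.00 | 567180.00
top flange | 1200.00 | 120.00 | 257.00 | 144000.00 | 308400.00
Σ | 10620.00 |  |  | 1274400.00 | 933660.00
x_c = 1274400.00 / 10620.00 = 120.00 cm
y_c = 933660.00 / 10620.00 = 87.92 cm

x_c = 120.00 cm, y_c = 87.92 cm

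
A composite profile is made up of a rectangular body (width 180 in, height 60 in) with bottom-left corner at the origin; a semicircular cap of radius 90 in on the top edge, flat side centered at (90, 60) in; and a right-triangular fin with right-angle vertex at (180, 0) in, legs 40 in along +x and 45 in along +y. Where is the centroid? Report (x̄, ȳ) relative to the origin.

rectangular body: A = 180 × 60 = 10800.00, centroid at (90.00, 30.00).
semicircular top: A = ½π·90² = 12723.45, centroid at (90.00, 98.20).
triangular fin: A = ½·40·45 = 900.00, centroid at (193.33, 15.00).
ΣA = 24423.45 in²
ΣAx̄ = (10800.00)(90.00) + (12723.45)(90.00) + (900.00)(193.33) = 2291110.52 in³
ΣAȳ = (10800.00)(30.00) + (12723.45)(98.20) + (900.00)(15.00) = 1586907.01 in³
x̄ = 2291110.52 / 24423.45 = 93.81 in
ȳ = 1586907.01 / 24423.45 = 64.97 in

x̄ = 93.81 in, ȳ = 64.97 in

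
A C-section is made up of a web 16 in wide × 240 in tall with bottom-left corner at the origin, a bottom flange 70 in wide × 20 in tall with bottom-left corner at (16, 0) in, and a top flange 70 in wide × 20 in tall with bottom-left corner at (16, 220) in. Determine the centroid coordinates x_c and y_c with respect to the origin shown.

web: A = 16 × 240 = 3840.00, centroid at (8.00, 120.00).
bottom flange: A = 70 × 20 = 1400.00, centroid at (51.00, 10.00).
top flange: A = 70 × 20 = 1400.00, centroid at (51.00, 230.00).
ΣA = 6640.00 in², ΣAx_c = 173520.00 in³, ΣAy_c = 796800.00 in³.
x_c = 173520.00/6640.00 = 26.13 in; y_c = 796800.00/6640.00 = 120.00 in.

x_c = 26.13 in, y_c = 120.00 in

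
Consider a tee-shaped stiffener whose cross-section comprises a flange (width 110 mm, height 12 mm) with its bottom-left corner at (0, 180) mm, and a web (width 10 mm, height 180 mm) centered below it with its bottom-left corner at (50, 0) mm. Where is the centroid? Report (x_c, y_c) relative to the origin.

web: A = 10 × 180 = 1800.00, centroid at (55.00, 90.00).
flange: A = 110 × 12 = 1320.00, centroid at (55.00, 186.00).
ΣA = 3120.00 mm², ΣAx_c = 171600.00 mm³, ΣAy_c = 407520.00 mm³.
x_c = 171600.00/3120.00 = 55.00 mm; y_c = 407520.00/3120.00 = 130.62 mm.

x_c = 55.00 mm, y_c = 130.62 mm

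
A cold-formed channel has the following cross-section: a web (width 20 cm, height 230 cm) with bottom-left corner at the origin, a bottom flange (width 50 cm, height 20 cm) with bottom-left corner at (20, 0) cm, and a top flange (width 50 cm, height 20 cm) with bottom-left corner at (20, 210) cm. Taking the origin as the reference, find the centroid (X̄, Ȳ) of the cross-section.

X̄ = 20.61 cm, Ȳ = 115.00 cm

Part | A | x̄ᵢ | ȳᵢ | A·x̄ᵢ | A·ȳᵢ
web | 4600.00 | 10.00 | 115.00 | 46000.00 | 529000.00
bottom flange | 1000.00 | 45.00 | 10.00 | 45000.00 | 10000.00
top flange | 1000.00 | 45.00 | 220.00 | 45000.00 | 220000.00
Σ | 6600.00 |  |  | 136000.00 | 759000.00
X̄ = 136000.00 / 6600.00 = 20.61 cm
Ȳ = 759000.00 / 6600.00 = 115.00 cm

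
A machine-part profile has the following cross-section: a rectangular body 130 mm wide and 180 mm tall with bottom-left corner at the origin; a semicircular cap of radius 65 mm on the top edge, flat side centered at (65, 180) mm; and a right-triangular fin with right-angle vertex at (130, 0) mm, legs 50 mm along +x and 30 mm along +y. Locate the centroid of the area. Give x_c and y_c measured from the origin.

x_c = 66.99 mm, y_c = 113.40 mm

rectangular body: A = 130 × 180 = 23400.00, centroid at (65.00, 90.00).
semicircular top: A = ½π·65² = 6636.61, centroid at (65.00, 207.59).
triangular fin: A = ½·50·30 = 750.00, centroid at (146.67, 10.00).
ΣA = 30786.61 mm²
ΣAx_c = (23400.00)(65.00) + (6636.61)(65.00) + (750.00)(146.67) = 2062379.94 mm³
ΣAy_c = (23400.00)(90.00) + (6636.61)(207.59) + (750.00)(10.00) = 3491173.94 mm³
x_c = 2062379.94 / 30786.61 = 66.99 mm
y_c = 3491173.94 / 30786.61 = 113.40 mm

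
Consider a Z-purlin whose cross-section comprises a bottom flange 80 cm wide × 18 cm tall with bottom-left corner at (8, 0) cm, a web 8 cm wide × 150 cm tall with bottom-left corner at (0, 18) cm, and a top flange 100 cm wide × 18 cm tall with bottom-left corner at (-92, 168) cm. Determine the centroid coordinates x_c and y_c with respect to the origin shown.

x_c = -0.38 cm, y_c = 99.81 cm

bottom flange: A = 80 × 18 = 1440.00, centroid at (48.00, 9.00).
web: A = 8 × 150 = 1200.00, centroid at (4.00, 93.00).
top flange: A = 100 × 18 = 1800.00, centroid at (-42.00, 177.00).
ΣA = 4440.00 cm²
ΣAx_c = (1440.00)(48.00) + (1200.00)(4.00) + (1800.00)(-42.00) = -1680.00 cm³
ΣAy_c = (1440.00)(9.00) + (1200.00)(93.00) + (1800.00)(177.00) = 443160.00 cm³
x_c = -1680.00 / 4440.00 = -0.38 cm
y_c = 443160.00 / 4440.00 = 99.81 cm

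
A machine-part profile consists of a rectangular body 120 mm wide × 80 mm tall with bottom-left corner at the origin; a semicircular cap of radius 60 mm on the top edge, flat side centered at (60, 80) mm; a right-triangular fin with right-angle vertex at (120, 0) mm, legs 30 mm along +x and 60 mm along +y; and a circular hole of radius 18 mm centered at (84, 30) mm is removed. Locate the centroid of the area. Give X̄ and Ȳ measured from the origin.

X̄ = 62.55 mm, Ȳ = 63.94 mm

rectangular body: A = 120 × 80 = 9600.00, centroid at (60.00, 40.00).
semicircular top: A = ½π·60² = 5654.87, centroid at (60.00, 105.46).
triangular fin: A = ½·30·60 = 900.00, centroid at (130.00, 20.00).
hole: A = −π·18² = -1017.88, centroid at (84.00, 30.00).
ΣA = 15136.99 mm²
ΣAX̄ = (9600.00)(60.00) + (5654.87)(60.00) + (900.00)(130.00) + (-1017.88)(84.00) = 946790.42 mm³
ΣAȲ = (9600.00)(40.00) + (5654.87)(105.46) + (900.00)(20.00) + (-1017.88)(30.00) = 967853.06 mm³
X̄ = 946790.42 / 15136.99 = 62.55 mm
Ȳ = 967853.06 / 15136.99 = 63.94 mm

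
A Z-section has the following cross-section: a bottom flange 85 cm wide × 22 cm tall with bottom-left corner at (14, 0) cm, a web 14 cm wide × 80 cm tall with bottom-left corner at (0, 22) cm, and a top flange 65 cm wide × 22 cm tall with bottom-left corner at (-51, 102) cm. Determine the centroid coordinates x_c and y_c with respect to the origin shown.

x_c = 19.69 cm, y_c = 56.92 cm

Part | A | x̄ᵢ | ȳᵢ | A·x̄ᵢ | A·ȳᵢ
bottom flange | 1870.00 | 56.50 | 11.00 | 105655.00 | 20570.00
web | 1120.00 | 7.00 | 62.00 | 7840.00 | 69440.00
top flange | 1430.00 | -18.50 | 113.00 | -26455.00 | 161590.00
Σ | 4420.00 |  |  | 87040.00 | 251600.00
x_c = 87040.00 / 4420.00 = 19.69 cm
y_c = 251600.00 / 4420.00 = 56.92 cm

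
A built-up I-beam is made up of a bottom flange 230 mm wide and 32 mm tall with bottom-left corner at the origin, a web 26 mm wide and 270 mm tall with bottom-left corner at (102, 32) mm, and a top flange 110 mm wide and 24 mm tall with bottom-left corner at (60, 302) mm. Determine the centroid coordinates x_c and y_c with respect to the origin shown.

x_c = 115.00 mm, y_c = 124.50 mm

Part | A | x̄ᵢ | ȳᵢ | A·x̄ᵢ | A·ȳᵢ
bottom flange | 7360.00 | 115.00 | 16.00 | 846400.00 | 117760.00
web | 7020.00 | 115.00 | 167.00 | 807300.00 | 1172340.00
top flange | 2640.00 | 115.00 | 314.00 | 303600.00 | 828960.00
Σ | 17020.00 |  |  | 1957300.00 | 2119060.00
x_c = 1957300.00 / 17020.00 = 115.00 mm
y_c = 2119060.00 / 17020.00 = 124.50 mm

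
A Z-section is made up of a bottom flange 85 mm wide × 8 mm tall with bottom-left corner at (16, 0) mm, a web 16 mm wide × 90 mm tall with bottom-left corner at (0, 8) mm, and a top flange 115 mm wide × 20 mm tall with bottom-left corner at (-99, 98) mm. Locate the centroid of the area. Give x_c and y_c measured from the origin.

bottom flange: A = 85 × 8 = 680.00, centroid at (58.50, 4.00).
web: A = 16 × 90 = 1440.00, centroid at (8.00, 53.00).
top flange: A = 115 × 20 = 2300.00, centroid at (-41.50, 108.00).
ΣA = 4420.00 mm²
ΣAx_c = (680.00)(58.50) + (1440.00)(8.00) + (2300.00)(-41.50) = -44150.00 mm³
ΣAy_c = (680.00)(4.00) + (1440.00)(53.00) + (2300.00)(108.00) = 327440.00 mm³
x_c = -44150.00 / 4420.00 = -9.99 mm
y_c = 327440.00 / 4420.00 = 74.08 mm

x_c = -9.99 mm, y_c = 74.08 mm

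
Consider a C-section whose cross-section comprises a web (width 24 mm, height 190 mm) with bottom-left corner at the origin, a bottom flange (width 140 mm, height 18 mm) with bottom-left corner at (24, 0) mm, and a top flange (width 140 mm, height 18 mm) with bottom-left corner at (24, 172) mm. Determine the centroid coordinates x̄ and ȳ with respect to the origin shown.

x̄ = 55.05 mm, ȳ = 95.00 mm

Part | A | x̄ᵢ | ȳᵢ | A·x̄ᵢ | A·ȳᵢ
web | 4560.00 | 12.00 | 95.00 | 54720.00 | 433200.00
bottom flange | 2520.00 | 94.00 | 9.00 | 236880.00 | 22680.00
top flange | 2520.00 | 94.00 | 181.00 | 236880.00 | 456120.00
Σ | 9600.00 |  |  | 528480.00 | 912000.00
x̄ = 528480.00 / 9600.00 = 55.05 mm
ȳ = 912000.00 / 9600.00 = 95.00 mm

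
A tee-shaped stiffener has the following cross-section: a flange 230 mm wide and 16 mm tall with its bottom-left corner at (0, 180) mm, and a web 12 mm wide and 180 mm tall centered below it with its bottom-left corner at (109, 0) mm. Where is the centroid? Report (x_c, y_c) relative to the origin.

web: A = 12 × 180 = 2160.00, centroid at (115.00, 90.00).
flange: A = 230 × 16 = 3680.00, centroid at (115.00, 188.00).
ΣA = 5840.00 mm², ΣAx_c = 671600.00 mm³, ΣAy_c = 886240.00 mm³.
x_c = 671600.00/5840.00 = 115.00 mm; y_c = 886240.00/5840.00 = 151.75 mm.

x_c = 115.00 mm, y_c = 151.75 mm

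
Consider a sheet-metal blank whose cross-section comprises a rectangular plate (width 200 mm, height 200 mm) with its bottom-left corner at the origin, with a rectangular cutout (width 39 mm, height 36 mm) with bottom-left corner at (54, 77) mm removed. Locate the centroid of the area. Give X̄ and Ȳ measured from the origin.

X̄ = 100.96 mm, Ȳ = 100.18 mm

plate: A = 200 × 200 = 40000.00, centroid at (100.00, 100.00).
hole: A = −(39 × 36) = -1404.00, centroid at (73.50, 95.00).
ΣA = 38596.00 mm², ΣAX̄ = 3896806.00 mm³, ΣAȲ = 3866620.00 mm³.
X̄ = 3896806.00/38596.00 = 100.96 mm; Ȳ = 3866620.00/38596.00 = 100.18 mm.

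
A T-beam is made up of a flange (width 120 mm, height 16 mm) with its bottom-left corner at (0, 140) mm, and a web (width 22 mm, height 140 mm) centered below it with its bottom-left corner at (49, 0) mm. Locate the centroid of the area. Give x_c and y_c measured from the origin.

x_c = 60.00 mm, y_c = 99.95 mm

web: A = 22 × 140 = 3080.00, centroid at (60.00, 70.00).
flange: A = 120 × 16 = 1920.00, centroid at (60.00, 148.00).
ΣA = 5000.00 mm², ΣAx_c = 300000.00 mm³, ΣAy_c = 499760.00 mm³.
x_c = 300000.00/5000.00 = 60.00 mm; y_c = 499760.00/5000.00 = 99.95 mm.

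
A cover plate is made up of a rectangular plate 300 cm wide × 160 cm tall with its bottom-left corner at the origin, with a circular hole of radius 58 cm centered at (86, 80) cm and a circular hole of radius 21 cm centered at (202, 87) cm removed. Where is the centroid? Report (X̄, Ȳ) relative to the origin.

plate: A = 300 × 160 = 48000.00, centroid at (150.00, 80.00).
hole 1: A = −π·58² = -10568.32, centroid at (86.00, 80.00).
hole 2: A = −π·21² = -1385.44, centroid at (202.00, 87.00).
ΣA = 36046.24 cm²
ΣAX̄ = (48000.00)(150.00) + (-10568.32)(86.00) + (-1385.44)(202.00) = 6011265.32 cm³
ΣAȲ = (48000.00)(80.00) + (-10568.32)(80.00) + (-1385.44)(87.00) = 2874001.10 cm³
X̄ = 6011265.32 / 36046.24 = 166.77 cm
Ȳ = 2874001.10 / 36046.24 = 79.73 cm

X̄ = 166.77 cm, Ȳ = 79.73 cm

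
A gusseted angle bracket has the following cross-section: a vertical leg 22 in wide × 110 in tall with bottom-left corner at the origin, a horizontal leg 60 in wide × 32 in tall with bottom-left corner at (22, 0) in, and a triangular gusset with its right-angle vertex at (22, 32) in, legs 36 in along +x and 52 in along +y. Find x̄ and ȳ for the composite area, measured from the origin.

x̄ = 30.00 in, ȳ = 39.80 in

vertical leg: A = 22 × 110 = 2420.00, centroid at (11.00, 55.00).
horizontal leg: A = 60 × 32 = 1920.00, centroid at (52.00, 16.00).
gusset: A = ½·36·52 = 936.00, centroid at (34.00, 49.33).
ΣA = 5276.00 in², ΣAx̄ = 158284.00 in³, ΣAȳ = 209996.00 in³.
x̄ = 158284.00/5276.00 = 30.00 in; ȳ = 209996.00/5276.00 = 39.80 in.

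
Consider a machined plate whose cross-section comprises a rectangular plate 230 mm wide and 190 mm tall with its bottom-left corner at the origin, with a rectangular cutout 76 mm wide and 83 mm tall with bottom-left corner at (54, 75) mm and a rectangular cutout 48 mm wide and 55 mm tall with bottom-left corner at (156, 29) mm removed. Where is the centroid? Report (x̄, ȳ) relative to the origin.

Part | A | x̄ᵢ | ȳᵢ | A·x̄ᵢ | A·ȳᵢ
plate | 43700.00 | 115.00 | 95.00 | 5025500.00 | 4151500.00
hole 1 | -6308.00 | 92.00 | 116.50 | -580336.00 | -734882.00
hole 2 | -2640.00 | 180.00 | 56.50 | -475200.00 | -149160.00
Σ | 34752.00 |  |  | 3969964.00 | 3267458.00
x̄ = 3969964.00 / 34752.00 = 114.24 mm
ȳ = 3267458.00 / 34752.00 = 94.02 mm

x̄ = 114.24 mm, ȳ = 94.02 mm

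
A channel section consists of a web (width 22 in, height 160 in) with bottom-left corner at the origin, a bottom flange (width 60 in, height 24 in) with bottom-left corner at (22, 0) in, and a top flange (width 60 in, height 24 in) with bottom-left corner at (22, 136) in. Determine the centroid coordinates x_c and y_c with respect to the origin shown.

Part | A | x̄ᵢ | ȳᵢ | A·x̄ᵢ | A·ȳᵢ
web | 3520.00 | 11.00 | 80.00 | 38720.00 | 281600.00
bottom flange | 1440.00 | 52.00 | 12.00 | 74880.00 | 17280.00
top flange | 1440.00 | 52.00 | 148.00 | 74880.00 | 213120.00
Σ | 6400.00 |  |  | 188480.00 | 512000.00
x_c = 188480.00 / 6400.00 = 29.45 in
y_c = 512000.00 / 6400.00 = 80.00 in

x_c = 29.45 in, y_c = 80.00 in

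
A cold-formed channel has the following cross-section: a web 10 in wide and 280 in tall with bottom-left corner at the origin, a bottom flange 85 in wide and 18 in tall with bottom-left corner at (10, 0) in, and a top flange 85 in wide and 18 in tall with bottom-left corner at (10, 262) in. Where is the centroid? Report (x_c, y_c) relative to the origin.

web: A = 10 × 280 = 2800.00, centroid at (5.00, 140.00).
bottom flange: A = 85 × 18 = 1530.00, centroid at (52.50, 9.00).
top flange: A = 85 × 18 = 1530.00, centroid at (52.50, 271.00).
ΣA = 5860.00 in², ΣAx_c = 174650.00 in³, ΣAy_c = 820400.00 in³.
x_c = 174650.00/5860.00 = 29.80 in; y_c = 820400.00/5860.00 = 140.00 in.

x_c = 29.80 in, y_c = 140.00 in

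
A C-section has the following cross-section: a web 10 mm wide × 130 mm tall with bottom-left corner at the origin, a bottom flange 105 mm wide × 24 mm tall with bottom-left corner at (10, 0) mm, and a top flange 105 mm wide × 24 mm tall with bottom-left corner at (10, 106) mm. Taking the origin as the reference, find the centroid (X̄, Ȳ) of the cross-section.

X̄ = 50.71 mm, Ȳ = 65.00 mm

web: A = 10 × 130 = 1300.00, centroid at (5.00, 65.00).
bottom flange: A = 105 × 24 = 2520.00, centroid at (62.50, 12.00).
top flange: A = 105 × 24 = 2520.00, centroid at (62.50, 118.00).
ΣA = 6340.00 mm², ΣAX̄ = 321500.00 mm³, ΣAȲ = 412100.00 mm³.
X̄ = 321500.00/6340.00 = 50.71 mm; Ȳ = 412100.00/6340.00 = 65.00 mm.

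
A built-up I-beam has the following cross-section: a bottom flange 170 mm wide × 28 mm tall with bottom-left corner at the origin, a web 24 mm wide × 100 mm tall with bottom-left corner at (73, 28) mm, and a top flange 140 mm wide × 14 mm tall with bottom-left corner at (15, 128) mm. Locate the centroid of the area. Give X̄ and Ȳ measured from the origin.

X̄ = 85.00 mm, Ȳ = 56.85 mm

Part | A | x̄ᵢ | ȳᵢ | A·x̄ᵢ | A·ȳᵢ
bottom flange | 4760.00 | 85.00 | 14.00 | 404600.00 | 66640.00
web | 2400.00 | 85.00 | 78.00 | 204000.00 | 187200.00
top flange | 1960.00 | 85.00 | 135.00 | 166600.00 | 264600.00
Σ | 9120.00 |  |  | 775200.00 | 518440.00
X̄ = 775200.00 / 9120.00 = 85.00 mm
Ȳ = 518440.00 / 9120.00 = 56.85 mm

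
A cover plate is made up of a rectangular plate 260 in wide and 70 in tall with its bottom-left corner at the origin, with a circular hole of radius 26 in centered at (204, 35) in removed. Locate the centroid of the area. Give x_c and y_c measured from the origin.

x_c = 120.22 in, y_c = 35.00 in

Part | A | x̄ᵢ | ȳᵢ | A·x̄ᵢ | A·ȳᵢ
plate | 18200.00 | 130.00 | 35.00 | 2366000.00 | 637000.00
hole | -2123.72 | 204.00 | 35.00 | -433238.19 | -74330.08
Σ | 16076.28 |  |  | 1932761.81 | 562669.92
x_c = 1932761.81 / 16076.28 = 120.22 in
y_c = 562669.92 / 16076.28 = 35.00 in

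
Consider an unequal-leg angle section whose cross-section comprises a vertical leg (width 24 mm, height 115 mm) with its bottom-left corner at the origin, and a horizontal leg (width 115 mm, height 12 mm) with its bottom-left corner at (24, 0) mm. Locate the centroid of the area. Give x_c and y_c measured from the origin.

vertical leg: A = 24 × 115 = 2760.00, centroid at (12.00, 57.50).
horizontal leg: A = 115 × 12 = 1380.00, centroid at (81.50, 6.00).
ΣA = 4140.00 mm²
ΣAx_c = (2760.00)(12.00) + (1380.00)(81.50) = 145590.00 mm³
ΣAy_c = (2760.00)(57.50) + (1380.00)(6.00) = 166980.00 mm³
x_c = 145590.00 / 4140.00 = 35.17 mm
y_c = 166980.00 / 4140.00 = 40.33 mm

x_c = 35.17 mm, y_c = 40.33 mm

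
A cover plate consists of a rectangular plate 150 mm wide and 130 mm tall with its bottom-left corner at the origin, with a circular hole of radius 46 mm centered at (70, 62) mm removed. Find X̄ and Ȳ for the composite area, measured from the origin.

X̄ = 77.59 mm, Ȳ = 66.55 mm

Part | A | x̄ᵢ | ȳᵢ | A·x̄ᵢ | A·ȳᵢ
plate | 19500.00 | 75.00 | 65.00 | 1462500.00 | 1267500.00
hole | -6647.61 | 70.00 | 62.00 | -465332.70 | -412151.82
Σ | 12852.39 |  |  | 997167.30 | 855348.18
X̄ = 997167.30 / 12852.39 = 77.59 mm
Ȳ = 855348.18 / 12852.39 = 66.55 mm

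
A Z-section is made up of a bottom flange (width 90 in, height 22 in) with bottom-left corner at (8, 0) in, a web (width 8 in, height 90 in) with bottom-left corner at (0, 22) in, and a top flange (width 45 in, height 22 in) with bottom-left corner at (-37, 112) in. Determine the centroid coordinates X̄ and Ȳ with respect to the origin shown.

bottom flange: A = 90 × 22 = 1980.00, centroid at (53.00, 11.00).
web: A = 8 × 90 = 720.00, centroid at (4.00, 67.00).
top flange: A = 45 × 22 = 990.00, centroid at (-14.50, 123.00).
ΣA = 3690.00 in², ΣAX̄ = 93465.00 in³, ΣAȲ = 191790.00 in³.
X̄ = 93465.00/3690.00 = 25.33 in; Ȳ = 191790.00/3690.00 = 51.98 in.

X̄ = 25.33 in, Ȳ = 51.98 in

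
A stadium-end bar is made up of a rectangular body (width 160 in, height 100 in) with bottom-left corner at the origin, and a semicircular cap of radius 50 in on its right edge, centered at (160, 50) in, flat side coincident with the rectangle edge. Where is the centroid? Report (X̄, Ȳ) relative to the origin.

X̄ = 99.95 in, Ȳ = 50.00 in

rectangular body: A = 160 × 100 = 16000.00, centroid at (80.00, 50.00).
semicircular end: A = ½π·50² = 3926.99, centroid at (181.22, 50.00).
ΣA = 19926.99 in²
ΣAX̄ = (16000.00)(80.00) + (3926.99)(181.22) = 1991651.86 in³
ΣAȲ = (16000.00)(50.00) + (3926.99)(50.00) = 996349.54 in³
X̄ = 1991651.86 / 19926.99 = 99.95 in
Ȳ = 996349.54 / 19926.99 = 50.00 in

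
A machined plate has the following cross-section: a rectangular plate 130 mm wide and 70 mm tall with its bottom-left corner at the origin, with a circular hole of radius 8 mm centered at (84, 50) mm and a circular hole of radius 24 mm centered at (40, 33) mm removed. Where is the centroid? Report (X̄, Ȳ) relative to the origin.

X̄ = 70.84 mm, Ȳ = 35.09 mm

plate: A = 130 × 70 = 9100.00, centroid at (65.00, 35.00).
hole 1: A = −π·8² = -201.06, centroid at (84.00, 50.00).
hole 2: A = −π·24² = -1809.56, centroid at (40.00, 33.00).
ΣA = 7089.38 mm²
ΣAX̄ = (9100.00)(65.00) + (-201.06)(84.00) + (-1809.56)(40.00) = 502228.50 mm³
ΣAȲ = (9100.00)(35.00) + (-201.06)(50.00) + (-1809.56)(33.00) = 248731.51 mm³
X̄ = 502228.50 / 7089.38 = 70.84 mm
Ȳ = 248731.51 / 7089.38 = 35.09 mm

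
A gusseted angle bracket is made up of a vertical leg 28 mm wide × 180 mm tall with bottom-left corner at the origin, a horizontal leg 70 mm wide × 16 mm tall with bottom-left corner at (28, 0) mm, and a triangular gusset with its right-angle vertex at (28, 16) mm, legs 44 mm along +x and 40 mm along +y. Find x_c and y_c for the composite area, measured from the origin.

x_c = 25.38 mm, y_c = 69.37 mm

vertical leg: A = 28 × 180 = 5040.00, centroid at (14.00, 90.00).
horizontal leg: A = 70 × 16 = 1120.00, centroid at (63.00, 8.00).
gusset: A = ½·44·40 = 880.00, centroid at (42.67, 29.33).
ΣA = 7040.00 mm², ΣAx_c = 178666.67 mm³, ΣAy_c = 488373.33 mm³.
x_c = 178666.67/7040.00 = 25.38 mm; y_c = 488373.33/7040.00 = 69.37 mm.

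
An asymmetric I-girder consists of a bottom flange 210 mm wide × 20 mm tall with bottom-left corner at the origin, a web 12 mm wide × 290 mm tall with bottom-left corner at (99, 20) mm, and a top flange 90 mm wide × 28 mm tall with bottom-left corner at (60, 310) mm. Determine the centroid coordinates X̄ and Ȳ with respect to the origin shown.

X̄ = 105.00 mm, Ȳ = 140.46 mm

bottom flange: A = 210 × 20 = 4200.00, centroid at (105.00, 10.00).
web: A = 12 × 290 = 3480.00, centroid at (105.00, 165.00).
top flange: A = 90 × 28 = 2520.00, centroid at (105.00, 324.00).
ΣA = 10200.00 mm²
ΣAX̄ = (4200.00)(105.00) + (3480.00)(105.00) + (2520.00)(105.00) = 1071000.00 mm³
ΣAȲ = (4200.00)(10.00) + (3480.00)(165.00) + (2520.00)(324.00) = 1432680.00 mm³
X̄ = 1071000.00 / 10200.00 = 105.00 mm
Ȳ = 1432680.00 / 10200.00 = 140.46 mm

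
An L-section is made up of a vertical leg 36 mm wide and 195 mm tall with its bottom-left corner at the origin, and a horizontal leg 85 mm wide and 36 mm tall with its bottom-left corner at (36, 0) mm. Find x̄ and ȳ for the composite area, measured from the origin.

x̄ = 36.37 mm, ȳ = 73.37 mm

vertical leg: A = 36 × 195 = 7020.00, centroid at (18.00, 97.50).
horizontal leg: A = 85 × 36 = 3060.00, centroid at (78.50, 18.00).
ΣA = 10080.00 mm², ΣAx̄ = 366570.00 mm³, ΣAȳ = 739530.00 mm³.
x̄ = 366570.00/10080.00 = 36.37 mm; ȳ = 739530.00/10080.00 = 73.37 mm.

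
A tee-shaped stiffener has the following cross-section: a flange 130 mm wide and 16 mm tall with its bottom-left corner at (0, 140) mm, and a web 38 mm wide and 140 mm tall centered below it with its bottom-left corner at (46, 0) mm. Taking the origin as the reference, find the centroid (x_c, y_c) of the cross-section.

web: A = 38 × 140 = 5320.00, centroid at (65.00, 70.00).
flange: A = 130 × 16 = 2080.00, centroid at (65.00, 148.00).
ΣA = 7400.00 mm²
ΣAx_c = (5320.00)(65.00) + (2080.00)(65.00) = 481000.00 mm³
ΣAy_c = (5320.00)(70.00) + (2080.00)(148.00) = 680240.00 mm³
x_c = 481000.00 / 7400.00 = 65.00 mm
y_c = 680240.00 / 7400.00 = 91.92 mm

x_c = 65.00 mm, y_c = 91.92 mm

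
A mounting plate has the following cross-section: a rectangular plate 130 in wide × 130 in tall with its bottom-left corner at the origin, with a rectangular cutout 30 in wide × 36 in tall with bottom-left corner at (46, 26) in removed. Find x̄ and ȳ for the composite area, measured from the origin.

plate: A = 130 × 130 = 16900.00, centroid at (65.00, 65.00).
hole: A = −(30 × 36) = -1080.00, centroid at (61.00, 44.00).
ΣA = 15820.00 in²
ΣAx̄ = (16900.00)(65.00) + (-1080.00)(61.00) = 1032620.00 in³
ΣAȳ = (16900.00)(65.00) + (-1080.00)(44.00) = 1050980.00 in³
x̄ = 1032620.00 / 15820.00 = 65.27 in
ȳ = 1050980.00 / 15820.00 = 66.43 in

x̄ = 65.27 in, ȳ = 66.43 in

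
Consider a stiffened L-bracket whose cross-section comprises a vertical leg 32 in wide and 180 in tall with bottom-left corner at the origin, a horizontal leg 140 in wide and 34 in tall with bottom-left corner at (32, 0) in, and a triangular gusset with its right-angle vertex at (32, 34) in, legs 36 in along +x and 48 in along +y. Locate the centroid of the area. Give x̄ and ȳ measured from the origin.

vertical leg: A = 32 × 180 = 5760.00, centroid at (16.00, 90.00).
horizontal leg: A = 140 × 34 = 4760.00, centroid at (102.00, 17.00).
gusset: A = ½·36·48 = 864.00, centroid at (44.00, 50.00).
ΣA = 11384.00 in²
ΣAx̄ = (5760.00)(16.00) + (4760.00)(102.00) + (864.00)(44.00) = 615696.00 in³
ΣAȳ = (5760.00)(90.00) + (4760.00)(17.00) + (864.00)(50.00) = 642520.00 in³
x̄ = 615696.00 / 11384.00 = 54.08 in
ȳ = 642520.00 / 11384.00 = 56.44 in

x̄ = 54.08 in, ȳ = 56.44 in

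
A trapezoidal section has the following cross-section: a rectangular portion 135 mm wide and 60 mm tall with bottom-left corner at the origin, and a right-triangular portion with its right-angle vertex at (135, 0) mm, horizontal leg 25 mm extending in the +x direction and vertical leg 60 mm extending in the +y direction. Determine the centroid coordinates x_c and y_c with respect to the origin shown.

Part | A | x̄ᵢ | ȳᵢ | A·x̄ᵢ | A·ȳᵢ
rectangular portion | 8100.00 | 67.50 | 30.00 | 546750.00 | 243000.00
triangular portion | 750.00 | 143.33 | 20.00 | 107500.00 | 15000.00
Σ | 8850.00 |  |  | 654250.00 | 258000.00
x_c = 654250.00 / 8850.00 = 73.93 mm
y_c = 258000.00 / 8850.00 = 29.15 mm

x_c = 73.93 mm, y_c = 29.15 mm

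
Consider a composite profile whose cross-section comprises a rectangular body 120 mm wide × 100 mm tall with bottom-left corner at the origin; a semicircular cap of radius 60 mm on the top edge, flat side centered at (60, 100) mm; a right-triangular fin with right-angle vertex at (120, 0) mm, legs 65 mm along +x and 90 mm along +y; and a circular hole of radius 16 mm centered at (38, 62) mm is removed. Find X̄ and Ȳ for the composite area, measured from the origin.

Part | A | x̄ᵢ | ȳᵢ | A·x̄ᵢ | A·ȳᵢ
rectangular body | 12000.00 | 60.00 | 50.00 | 720000.00 | 600000.00
semicircular top | 5654.87 | 60.00 | 125.46 | 339292.01 | 709486.68
triangular fin | 2925.00 | 141.67 | 30.00 | 414375.00 | 87750.00
hole | -804.25 | 38.00 | 62.00 | -30561.41 | -49863.36
Σ | 19775.62 |  |  | 1443105.59 | 1347373.32
X̄ = 1443105.59 / 19775.62 = 72.97 mm
Ȳ = 1347373.32 / 19775.62 = 68.13 mm

X̄ = 72.97 mm, Ȳ = 68.13 mm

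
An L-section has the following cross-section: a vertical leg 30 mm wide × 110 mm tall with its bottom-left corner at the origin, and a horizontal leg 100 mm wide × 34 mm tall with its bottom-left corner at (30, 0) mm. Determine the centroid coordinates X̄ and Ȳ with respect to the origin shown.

X̄ = 47.99 mm, Ȳ = 35.72 mm

vertical leg: A = 30 × 110 = 3300.00, centroid at (15.00, 55.00).
horizontal leg: A = 100 × 34 = 3400.00, centroid at (80.00, 17.00).
ΣA = 6700.00 mm², ΣAX̄ = 321500.00 mm³, ΣAȲ = 239300.00 mm³.
X̄ = 321500.00/6700.00 = 47.99 mm; Ȳ = 239300.00/6700.00 = 35.72 mm.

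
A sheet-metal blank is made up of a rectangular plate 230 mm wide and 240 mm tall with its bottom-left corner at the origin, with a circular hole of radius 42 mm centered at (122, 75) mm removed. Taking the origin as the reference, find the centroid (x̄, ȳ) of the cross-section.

x̄ = 114.22 mm, ȳ = 125.02 mm

Part | A | x̄ᵢ | ȳᵢ | A·x̄ᵢ | A·ȳᵢ
plate | 55200.00 | 115.00 | 120.00 | 6348000.00 | 6624000.00
hole | -5541.77 | 122.00 | 75.00 | -676095.87 | -415632.71
Σ | 49658.23 |  |  | 5671904.13 | 6208367.29
x̄ = 5671904.13 / 49658.23 = 114.22 mm
ȳ = 6208367.29 / 49658.23 = 125.02 mm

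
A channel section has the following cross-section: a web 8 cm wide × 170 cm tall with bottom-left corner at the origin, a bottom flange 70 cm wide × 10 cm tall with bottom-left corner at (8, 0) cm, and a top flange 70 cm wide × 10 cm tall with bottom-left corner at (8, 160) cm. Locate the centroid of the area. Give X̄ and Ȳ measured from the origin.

web: A = 8 × 170 = 1360.00, centroid at (4.00, 85.00).
bottom flange: A = 70 × 10 = 700.00, centroid at (43.00, 5.00).
top flange: A = 70 × 10 = 700.00, centroid at (43.00, 165.00).
ΣA = 2760.00 cm², ΣAX̄ = 65640.00 cm³, ΣAȲ = 234600.00 cm³.
X̄ = 65640.00/2760.00 = 23.78 cm; Ȳ = 234600.00/2760.00 = 85.00 cm.

X̄ = 23.78 cm, Ȳ = 85.00 cm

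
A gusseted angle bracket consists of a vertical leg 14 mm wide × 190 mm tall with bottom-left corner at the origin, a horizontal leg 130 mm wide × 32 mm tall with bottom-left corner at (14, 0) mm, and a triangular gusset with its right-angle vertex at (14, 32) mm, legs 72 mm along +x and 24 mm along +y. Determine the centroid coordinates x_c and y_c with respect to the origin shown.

x_c = 49.47 mm, y_c = 46.05 mm

vertical leg: A = 14 × 190 = 2660.00, centroid at (7.00, 95.00).
horizontal leg: A = 130 × 32 = 4160.00, centroid at (79.00, 16.00).
gusset: A = ½·72·24 = 864.00, centroid at (38.00, 40.00).
ΣA = 7684.00 mm²
ΣAx_c = (2660.00)(7.00) + (4160.00)(79.00) + (864.00)(38.00) = 380092.00 mm³
ΣAy_c = (2660.00)(95.00) + (4160.00)(16.00) + (864.00)(40.00) = 353820.00 mm³
x_c = 380092.00 / 7684.00 = 49.47 mm
y_c = 353820.00 / 7684.00 = 46.05 mm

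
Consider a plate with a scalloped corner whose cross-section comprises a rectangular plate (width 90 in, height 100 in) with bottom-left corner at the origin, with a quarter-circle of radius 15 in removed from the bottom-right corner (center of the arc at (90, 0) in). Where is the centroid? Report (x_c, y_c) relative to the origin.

x_c = 44.23 in, y_c = 50.87 in

Part | A | x̄ᵢ | ȳᵢ | A·x̄ᵢ | A·ȳᵢ
plate | 9000.00 | 45.00 | 50.00 | 405000.00 | 450000.00
removed quarter-circle | -176.71 | 83.63 | 6.37 | -14779.31 | -1125.00
Σ | 8823.29 |  |  | 390220.69 | 448875.00
x_c = 390220.69 / 8823.29 = 44.23 in
y_c = 448875.00 / 8823.29 = 50.87 in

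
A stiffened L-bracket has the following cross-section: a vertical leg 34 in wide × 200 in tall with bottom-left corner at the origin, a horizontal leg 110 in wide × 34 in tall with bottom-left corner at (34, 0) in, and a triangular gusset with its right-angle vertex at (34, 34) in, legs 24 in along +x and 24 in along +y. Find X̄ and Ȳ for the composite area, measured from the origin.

X̄ = 42.53 in, Ȳ = 69.79 in

vertical leg: A = 34 × 200 = 6800.00, centroid at (17.00, 100.00).
horizontal leg: A = 110 × 34 = 3740.00, centroid at (89.00, 17.00).
gusset: A = ½·24·24 = 288.00, centroid at (42.00, 42.00).
ΣA = 10828.00 in²
ΣAX̄ = (6800.00)(17.00) + (3740.00)(89.00) + (288.00)(42.00) = 460556.00 in³
ΣAȲ = (6800.00)(100.00) + (3740.00)(17.00) + (288.00)(42.00) = 755676.00 in³
X̄ = 460556.00 / 10828.00 = 42.53 in
Ȳ = 755676.00 / 10828.00 = 69.79 in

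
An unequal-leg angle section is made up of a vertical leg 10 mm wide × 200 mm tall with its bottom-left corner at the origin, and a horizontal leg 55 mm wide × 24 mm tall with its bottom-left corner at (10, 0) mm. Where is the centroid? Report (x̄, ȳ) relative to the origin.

Part | A | x̄ᵢ | ȳᵢ | A·x̄ᵢ | A·ȳᵢ
vertical leg | 2000.00 | 5.00 | 100.00 | 10000.00 | 200000.00
horizontal leg | 1320.00 | 37.50 | 12.00 | 49500.00 | 15840.00
Σ | 3320.00 |  |  | 59500.00 | 215840.00
x̄ = 59500.00 / 3320.00 = 17.92 mm
ȳ = 215840.00 / 3320.00 = 65.01 mm

x̄ = 17.92 mm, ȳ = 65.01 mm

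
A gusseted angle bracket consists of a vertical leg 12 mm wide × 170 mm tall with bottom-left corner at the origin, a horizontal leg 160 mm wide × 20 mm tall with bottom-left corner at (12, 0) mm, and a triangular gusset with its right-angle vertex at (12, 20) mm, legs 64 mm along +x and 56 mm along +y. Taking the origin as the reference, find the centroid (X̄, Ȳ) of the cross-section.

X̄ = 52.10 mm, Ȳ = 39.06 mm

Part | A | x̄ᵢ | ȳᵢ | A·x̄ᵢ | A·ȳᵢ
vertical leg | 2040.00 | 6.00 | 85.00 | 12240.00 | 173400.00
horizontal leg | 3200.00 | 92.00 | 10.00 | 294400.00 | 32000.00
gusset | 1792.00 | 33.33 | 38.67 | 59733.33 | 69290.67
Σ | 7032.00 |  |  | 366373.33 | 274690.67
X̄ = 366373.33 / 7032.00 = 52.10 mm
Ȳ = 274690.67 / 7032.00 = 39.06 mm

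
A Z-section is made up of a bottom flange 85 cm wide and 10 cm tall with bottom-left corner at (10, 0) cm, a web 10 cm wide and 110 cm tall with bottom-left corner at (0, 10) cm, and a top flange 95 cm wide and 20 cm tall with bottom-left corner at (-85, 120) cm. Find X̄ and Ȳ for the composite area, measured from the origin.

bottom flange: A = 85 × 10 = 850.00, centroid at (52.50, 5.00).
web: A = 10 × 110 = 1100.00, centroid at (5.00, 65.00).
top flange: A = 95 × 20 = 1900.00, centroid at (-37.50, 130.00).
ΣA = 3850.00 cm²
ΣAX̄ = (850.00)(52.50) + (1100.00)(5.00) + (1900.00)(-37.50) = -21125.00 cm³
ΣAȲ = (850.00)(5.00) + (1100.00)(65.00) + (1900.00)(130.00) = 322750.00 cm³
X̄ = -21125.00 / 3850.00 = -5.49 cm
Ȳ = 322750.00 / 3850.00 = 83.83 cm

X̄ = -5.49 cm, Ȳ = 83.83 cm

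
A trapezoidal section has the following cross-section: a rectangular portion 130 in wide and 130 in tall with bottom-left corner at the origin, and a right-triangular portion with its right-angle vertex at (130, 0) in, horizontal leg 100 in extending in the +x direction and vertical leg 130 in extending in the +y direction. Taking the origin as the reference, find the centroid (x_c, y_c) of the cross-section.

Part | A | x̄ᵢ | ȳᵢ | A·x̄ᵢ | A·ȳᵢ
rectangular portion | 16900.00 | 65.00 | 65.00 | 1098500.00 | 1098500.00
triangular portion | 6500.00 | 163.33 | 43.33 | 1061666.67 | 281666.67
Σ | 23400.00 |  |  | 2160166.67 | 1380166.67
x_c = 2160166.67 / 23400.00 = 92.31 in
y_c = 1380166.67 / 23400.00 = 58.98 in

x_c = 92.31 in, y_c = 58.98 in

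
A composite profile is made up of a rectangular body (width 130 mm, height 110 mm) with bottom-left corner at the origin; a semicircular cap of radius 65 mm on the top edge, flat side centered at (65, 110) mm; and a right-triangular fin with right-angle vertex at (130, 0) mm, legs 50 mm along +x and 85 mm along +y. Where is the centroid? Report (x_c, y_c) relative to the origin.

Part | A | x̄ᵢ | ȳᵢ | A·x̄ᵢ | A·ȳᵢ
rectangular body | 14300.00 | 65.00 | 55.00 | 929500.00 | 786500.00
semicircular top | 6636.61 | 65.00 | 137.59 | 431379.94 | 913110.93
triangular fin | 2125.00 | 146.67 | 28.33 | 311666.67 | 60208.33
Σ | 23061.61 |  |  | 1672546.61 | 1759819.26
x_c = 1672546.61 / 23061.61 = 72.53 mm
y_c = 1759819.26 / 23061.61 = 76.31 mm

x_c = 72.53 mm, y_c = 76.31 mm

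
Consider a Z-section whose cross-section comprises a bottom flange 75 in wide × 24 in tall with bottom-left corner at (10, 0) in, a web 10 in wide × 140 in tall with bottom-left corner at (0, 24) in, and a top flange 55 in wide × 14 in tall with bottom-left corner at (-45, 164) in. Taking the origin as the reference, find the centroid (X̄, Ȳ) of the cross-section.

Part | A | x̄ᵢ | ȳᵢ | A·x̄ᵢ | A·ȳᵢ
bottom flange | 1800.00 | 47.50 | 12.00 | 85500.00 | 21600.00
web | 1400.00 | 5.00 | 94.00 | 7000.00 | 131600.00
top flange | 770.00 | -17.50 | 171.00 | -13475.00 | 131670.00
Σ | 3970.00 |  |  | 79025.00 | 284870.00
X̄ = 79025.00 / 3970.00 = 19.91 in
Ȳ = 284870.00 / 3970.00 = 71.76 in

X̄ = 19.91 in, Ȳ = 71.76 in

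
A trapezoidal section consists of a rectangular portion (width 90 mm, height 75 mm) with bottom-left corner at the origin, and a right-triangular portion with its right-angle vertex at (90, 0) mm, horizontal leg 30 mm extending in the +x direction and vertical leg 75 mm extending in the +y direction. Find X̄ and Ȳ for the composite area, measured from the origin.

X̄ = 52.86 mm, Ȳ = 35.71 mm

rectangular portion: A = 90 × 75 = 6750.00, centroid at (45.00, 37.50).
triangular portion: A = ½·30·75 = 1125.00, centroid at (100.00, 25.00).
ΣA = 7875.00 mm²
ΣAX̄ = (6750.00)(45.00) + (1125.00)(100.00) = 416250.00 mm³
ΣAȲ = (6750.00)(37.50) + (1125.00)(25.00) = 281250.00 mm³
X̄ = 416250.00 / 7875.00 = 52.86 mm
Ȳ = 281250.00 / 7875.00 = 35.71 mm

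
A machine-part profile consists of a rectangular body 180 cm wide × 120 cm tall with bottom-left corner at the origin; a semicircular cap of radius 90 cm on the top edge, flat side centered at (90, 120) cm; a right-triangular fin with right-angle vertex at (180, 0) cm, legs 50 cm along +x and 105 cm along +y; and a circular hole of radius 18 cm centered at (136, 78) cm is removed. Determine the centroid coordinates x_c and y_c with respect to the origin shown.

rectangular body: A = 180 × 120 = 21600.00, centroid at (90.00, 60.00).
semicircular top: A = ½π·90² = 12723.45, centroid at (90.00, 158.20).
triangular fin: A = ½·50·105 = 2625.00, centroid at (196.67, 35.00).
hole: A = −π·18² = -1017.88, centroid at (136.00, 78.00).
ΣA = 35930.57 cm², ΣAx_c = 3466929.38 cm³, ΣAy_c = 3321294.70 cm³.
x_c = 3466929.38/35930.57 = 96.49 cm; y_c = 3321294.70/35930.57 = 92.44 cm.

x_c = 96.49 cm, y_c = 92.44 cm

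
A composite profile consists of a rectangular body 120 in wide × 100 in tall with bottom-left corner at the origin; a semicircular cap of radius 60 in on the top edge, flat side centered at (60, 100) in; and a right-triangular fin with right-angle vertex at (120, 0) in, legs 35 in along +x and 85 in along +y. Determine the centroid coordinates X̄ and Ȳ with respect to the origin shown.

rectangular body: A = 120 × 100 = 12000.00, centroid at (60.00, 50.00).
semicircular top: A = ½π·60² = 5654.87, centroid at (60.00, 125.46).
triangular fin: A = ½·35·85 = 1487.50, centroid at (131.67, 28.33).
ΣA = 19142.37 in²
ΣAX̄ = (12000.00)(60.00) + (5654.87)(60.00) + (1487.50)(131.67) = 1255146.17 in³
ΣAȲ = (12000.00)(50.00) + (5654.87)(125.46) + (1487.50)(28.33) = 1351632.51 in³
X̄ = 1255146.17 / 19142.37 = 65.57 in
Ȳ = 1351632.51 / 19142.37 = 70.61 in

X̄ = 65.57 in, Ȳ = 70.61 in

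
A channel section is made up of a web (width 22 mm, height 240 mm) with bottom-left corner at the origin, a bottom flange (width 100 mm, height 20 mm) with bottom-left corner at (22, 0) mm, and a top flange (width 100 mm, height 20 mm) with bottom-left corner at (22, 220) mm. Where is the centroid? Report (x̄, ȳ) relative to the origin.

x̄ = 37.29 mm, ȳ = 120.00 mm

web: A = 22 × 240 = 5280.00, centroid at (11.00, 120.00).
bottom flange: A = 100 × 20 = 2000.00, centroid at (72.00, 10.00).
top flange: A = 100 × 20 = 2000.00, centroid at (72.00, 230.00).
ΣA = 9280.00 mm²
ΣAx̄ = (5280.00)(11.00) + (2000.00)(72.00) + (2000.00)(72.00) = 346080.00 mm³
ΣAȳ = (5280.00)(120.00) + (2000.00)(10.00) + (2000.00)(230.00) = 1113600.00 mm³
x̄ = 346080.00 / 9280.00 = 37.29 mm
ȳ = 1113600.00 / 9280.00 = 120.00 mm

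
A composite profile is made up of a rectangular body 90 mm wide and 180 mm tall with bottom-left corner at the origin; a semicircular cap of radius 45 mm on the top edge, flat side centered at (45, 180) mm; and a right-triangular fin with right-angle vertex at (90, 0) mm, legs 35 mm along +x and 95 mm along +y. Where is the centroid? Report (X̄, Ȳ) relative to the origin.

rectangular body: A = 90 × 180 = 16200.00, centroid at (45.00, 90.00).
semicircular top: A = ½π·45² = 3180.86, centroid at (45.00, 199.10).
triangular fin: A = ½·35·95 = 1662.50, centroid at (101.67, 31.67).
ΣA = 21043.36 mm²
ΣAX̄ = (16200.00)(45.00) + (3180.86)(45.00) + (1662.50)(101.67) = 1041159.65 mm³
ΣAȲ = (16200.00)(90.00) + (3180.86)(199.10) + (1662.50)(31.67) = 2143951.09 mm³
X̄ = 1041159.65 / 21043.36 = 49.48 mm
Ȳ = 2143951.09 / 21043.36 = 101.88 mm

X̄ = 49.48 mm, Ȳ = 101.88 mm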